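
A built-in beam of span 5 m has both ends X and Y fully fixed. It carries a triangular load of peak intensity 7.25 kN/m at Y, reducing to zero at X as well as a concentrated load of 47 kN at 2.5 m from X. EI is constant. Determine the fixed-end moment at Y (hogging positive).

Release both end moments; the primary structure is a simply-supported span XY with redundants M_X and M_Y.
End rotations of the released simple span under the applied load (×1/EI):
  at X: triangular load, peak 7.25: 7w₀L³/(360EI) = 17.62/EI
  at Y: triangular load, peak 7.25: w₀L³/(45EI) = 20.14/EI
  at X: point load 47 at a = 2.5: Pab(L + b)/(6LEI) = 73.44/EI
  at Y: point load 47 at a = 2.5: Pab(L + a)/(6LEI) = 73.44/EI
  θ_X0 = 91.06/EI,  θ_Y0 = 93.58/EI
Flexibility coefficients: a unit moment at one end gives L/(3EI) there and L/(6EI) at the far end, so f₁₁ = f₂₂ = 1.667/EI and f₁₂ = f₂₁ = 0.8333/EI.
Compatibility — zero rotation at each built-in end:
  1.667 M_X + 0.8333 M_Y = 91.06
  0.8333 M_X + 1.667 M_Y = 93.58
Solving the pair gives M_X = 35.42 kN·m and M_Y = 38.44 kN·m (hogging).

M_Y = 38.44 kN·m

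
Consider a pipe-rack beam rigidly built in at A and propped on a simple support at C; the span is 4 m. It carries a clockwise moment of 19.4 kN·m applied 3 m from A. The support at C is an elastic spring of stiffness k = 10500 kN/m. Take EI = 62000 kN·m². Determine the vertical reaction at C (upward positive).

R_C = 5.342 kN

Release the roller at C. Primary structure: cantilever fixed at A.
Deflection at C on the released cantilever, summing each load's contribution:
  clockwise couple 19.4 at a = 3: M₀a(2L − a)/(2EI) = 145.5/EI
Flexibility coefficient — unit upward force at C: δ_{CC} = L³/(3EI) = 21.33/EI.
With EI = 62000 kN·m²: δ_0 = 0.002347 m and δ_{CC} = 0.000344 m/kN.
Compatibility — the spring shortens by R_C/k under the reaction it provides: δ_0 − R_C·δ_{CC} = R_C/k. With 1/k = 0.000095 m/kN, R_C = δ_0 / (δ_{CC} + 1/k) = 0.002347 / (0.000344 + 0.000095) = 5.342 kN.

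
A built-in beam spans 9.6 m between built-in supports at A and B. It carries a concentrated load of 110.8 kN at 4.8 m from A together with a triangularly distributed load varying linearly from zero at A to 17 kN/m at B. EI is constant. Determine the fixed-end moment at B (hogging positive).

M_B = 211.3 kN·m

Take the two fixed-end moments M_A, M_B as redundants; the released structure is the simple span AB.
Simple-span end rotations at A and B under the given loads:
  at A: point load 110.8 at a = 4.8: Pab(L + b)/(6LEI) = 638.2/EI
  at B: point load 110.8 at a = 4.8: Pab(L + a)/(6LEI) = 638.2/EI
  at A: triangular load, peak 17: 7w₀L³/(360EI) = 292.5/EI
  at B: triangular load, peak 17: w₀L³/(45EI) = 334.2/EI
  θ_A0 = 930.7/EI,  θ_B0 = 972.4/EI
Flexibility coefficients: a unit moment at one end gives L/(3EI) there and L/(6EI) at the far end, so f₁₁ = f₂₂ = 3.2/EI and f₁₂ = f₂₁ = 1.6/EI.
Compatibility — zero rotation at each built-in end:
  3.2 M_A + 1.6 M_B = 930.7
  1.6 M_A + 3.2 M_B = 972.4
Solving the pair gives M_A = 185.2 kN·m and M_B = 211.3 kN·m (hogging).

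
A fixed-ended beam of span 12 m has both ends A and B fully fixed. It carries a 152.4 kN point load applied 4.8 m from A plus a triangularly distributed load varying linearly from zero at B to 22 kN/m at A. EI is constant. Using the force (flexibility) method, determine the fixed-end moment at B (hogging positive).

M_B = 281.2 kN·m

Take the two fixed-end moments M_A, M_B as redundants; the released structure is the simple span AB.
Simple-span end rotations at A and B under the given loads:
  at A: point load 152.4 at a = 4.8: Pab(L + b)/(6LEI) = 1405/EI
  at B: point load 152.4 at a = 4.8: Pab(L + a)/(6LEI) = 1229/EI
  at A: triangular load, peak 22: w₀L³/(45EI) = 844.8/EI
  at B: triangular load, peak 22: 7w₀L³/(360EI) = 739.2/EI
  θ_A0 = 2249/EI,  θ_B0 = 1968/EI
Flexibility coefficients: a unit moment at one end gives L/(3EI) there and L/(6EI) at the far end, so f₁₁ = f₂₂ = 4/EI and f₁₂ = f₂₁ = 2/EI.
Compatibility — zero rotation at each built-in end:
  4 M_A + 2 M_B = 2249
  2 M_A + 4 M_B = 1968
Solving the pair gives M_A = 421.7 kN·m and M_B = 281.2 kN·m (hogging).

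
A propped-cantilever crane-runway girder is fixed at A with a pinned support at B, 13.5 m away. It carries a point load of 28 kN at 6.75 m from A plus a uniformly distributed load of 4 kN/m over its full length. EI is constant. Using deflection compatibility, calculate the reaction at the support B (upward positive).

Choose R_B as the redundant. The primary structure is the cantilever fixed at A.
Free-end deflection of the primary structure under the applied loading (downward +):
  point load 28 at a = 6.75: Pa²(3L − a)/(6EI) = 7176/EI
  UDL 4: wL⁴/(8EI) = 16608/EI
  δ_0 = 23784/EI
Flexibility coefficient — unit upward force at B: δ_{BB} = L³/(3EI) = 820.1/EI.
Compatibility at B: δ_0 − R_B·δ_{BB} = 0, so R_B = 23784/820.1 = 29 kN.

R_B = 29 kN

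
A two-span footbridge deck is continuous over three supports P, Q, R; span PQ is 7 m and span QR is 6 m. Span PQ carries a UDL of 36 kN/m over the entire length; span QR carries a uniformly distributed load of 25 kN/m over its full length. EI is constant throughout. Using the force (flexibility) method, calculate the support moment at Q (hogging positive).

Release continuity at Q by inserting a hinge; the redundant is the internal moment M_Q. The primary structure is two simply-supported spans PQ and QR.
Rotations at Q on the released spans (each span's end-slope, ×1/EI):
  span PQ: UDL 36: wL³/(24EI) = 514.5/EI
  span QR: UDL 25: wL³/(24EI) = 225/EI
  relative rotation θ_0 = (514.5 + 225)/EI = 739.5/EI
A unit hogging moment at Q produces rotation L₁/(3EI) + L₂/(3EI) = 4.333/EI.
Compatibility: M_Q·(L₁+L₂)/(3EI) = θ_0, giving M_Q = 170.7 kN·m (hogging).

M_Q = 170.7 kN·m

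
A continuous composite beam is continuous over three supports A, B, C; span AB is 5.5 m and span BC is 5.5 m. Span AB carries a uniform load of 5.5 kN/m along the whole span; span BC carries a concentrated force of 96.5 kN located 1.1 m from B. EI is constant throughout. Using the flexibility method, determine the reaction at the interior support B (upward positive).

Release continuity at B by inserting a hinge; the redundant is the internal moment M_B. The primary structure is two simply-supported spans AB and BC.
Discontinuity in slope at B on the released structure — sum the simple-span end rotations:
  span AB: UDL 5.5: wL³/(24EI) = 38.13/EI
  span BC: point load 96.5 at a = 1.1: Pab(L + b)/(6LEI) = 140.1/EI
  relative rotation θ_0 = (38.13 + 140.1)/EI = 178.2/EI
A unit hogging moment at B produces rotation L₁/(3EI) + L₂/(3EI) = 3.667/EI.
Slope continuity at B: θ_0 = M_B·3.667/EI, so M_B = 178.2/3.667 = 48.61 kN·m (hogging).
Span AB, ΣM about A with M_B applied at B: R_B^{AB}·5.5 = 83.19 + 48.61, so R_B^{AB} = 23.96 kN and R_A = 30.25 − 23.96 = 6.286 kN.
Span BC, ΣM about C: R_B^{BC}·5.5 = 424.6 + 48.61, so R_B^{BC} = 86.04 kN and R_C = 96.5 − 86.04 = 10.46 kN.
R_B = 23.96 + 86.04 = 110 kN.

R_B = 110 kN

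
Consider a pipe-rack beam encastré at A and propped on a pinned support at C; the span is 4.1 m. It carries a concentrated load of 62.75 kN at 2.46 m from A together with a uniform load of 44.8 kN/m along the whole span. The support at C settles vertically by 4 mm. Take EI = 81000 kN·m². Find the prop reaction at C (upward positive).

Choose R_C as the redundant. The primary structure is the cantilever fixed at A.
Deflection at C on the released cantilever, summing each load's contribution:
  point load 62.75 at a = 2.46: Pa²(3L − a)/(6EI) = 622.8/EI
  UDL 44.8: wL⁴/(8EI) = 1582/EI
  δ_0 = 2205/EI
Tip deflection under a unit load at C: L³/(3EI) = 22.97/EI.
With EI = 81000 kN·m²: δ_0 = 0.027225 m and δ_{CC} = 0.000284 m/kN.
Compatibility — the beam at C must follow the support down by 0.004 m: δ_0 − R_C·δ_{CC} = 0.004, so R_C = (0.027225 − 0.004)/0.000284 = 81.88 kN.

R_C = 81.88 kN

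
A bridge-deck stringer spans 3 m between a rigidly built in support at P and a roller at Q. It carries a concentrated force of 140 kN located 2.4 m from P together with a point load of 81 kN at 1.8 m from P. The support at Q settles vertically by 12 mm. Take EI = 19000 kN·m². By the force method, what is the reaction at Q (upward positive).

R_Q = 108.2 kN

Remove the prop at Q; the released (primary) structure is a cantilever built in at P.
Downward deflection at the released point Q due to the loads:
  point load 140 at a = 2.4: Pa²(3L − a)/(6EI) = 887/EI
  point load 81 at a = 1.8: Pa²(3L − a)/(6EI) = 314.9/EI
  δ_0 = 1202/EI
Tip deflection under a unit load at Q: L³/(3EI) = 9/EI.
With EI = 19000 kN·m²: δ_0 = 0.063261 m and δ_{QQ} = 0.000474 m/kN.
Compatibility — the beam at Q must follow the support down by 0.012 m: δ_0 − R_Q·δ_{QQ} = 0.012, so R_Q = (0.063261 − 0.012)/0.000474 = 108.2 kN.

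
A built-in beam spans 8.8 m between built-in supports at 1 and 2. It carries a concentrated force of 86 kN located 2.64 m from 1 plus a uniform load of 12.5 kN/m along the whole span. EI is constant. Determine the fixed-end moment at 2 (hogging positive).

Take the two fixed-end moments M_1, M_2 as redundants; the released structure is the simple span 12.
On the primary (simply-supported) span, the end slopes from the loading are:
  at 1: point load 86 at a = 2.64: Pab(L + b)/(6LEI) = 396.3/EI
  at 2: point load 86 at a = 2.64: Pab(L + a)/(6LEI) = 303/EI
  at 1: UDL 12.5: wL³/(24EI) = 354.9/EI
  at 2: UDL 12.5: wL³/(24EI) = 354.9/EI
  θ_10 = 751.2/EI,  θ_20 = 658/EI
Flexibility coefficients: a unit moment at one end gives L/(3EI) there and L/(6EI) at the far end, so f₁₁ = f₂₂ = 2.933/EI and f₁₂ = f₂₁ = 1.467/EI.
Compatibility — zero rotation at each built-in end:
  2.933 M_1 + 1.467 M_2 = 751.2
  1.467 M_1 + 2.933 M_2 = 658
Solving the pair gives M_1 = 191.9 kN·m and M_2 = 128.3 kN·m (hogging).

M_2 = 128.3 kN·m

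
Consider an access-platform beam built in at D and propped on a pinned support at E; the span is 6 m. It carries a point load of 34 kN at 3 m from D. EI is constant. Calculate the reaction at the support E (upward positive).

Release the roller at E. Primary structure: cantilever fixed at D.
Deflection at E on the released cantilever, summing each load's contribution:
  point load 34 at a = 3: Pa²(3L − a)/(6EI) = 765/EI
Flexibility coefficient — unit upward force at E: δ_{EE} = L³/(3EI) = 72/EI.
The prop prevents deflection at E: R_E = δ_0/δ_{EE} = 765/72 = 10.62 kN.

R_E = 10.62 kN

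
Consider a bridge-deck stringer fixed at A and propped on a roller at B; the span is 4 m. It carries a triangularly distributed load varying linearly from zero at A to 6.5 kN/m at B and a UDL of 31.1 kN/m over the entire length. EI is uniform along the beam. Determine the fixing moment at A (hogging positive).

M_A = 68.27 kN·m

Remove the prop at B; the released (primary) structure is a cantilever built in at A.
Deflection at B on the released cantilever, summing each load's contribution:
  triangular load, peak 6.5 at the free end: 11w₀L⁴/(120EI) = 152.5/EI
  UDL 31.1: wL⁴/(8EI) = 995.2/EI
  δ_0 = 1148/EI
Flexibility coefficient — unit upward force at B: δ_{BB} = L³/(3EI) = 21.33/EI.
Compatibility at B: δ_0 − R_B·δ_{BB} = 0, so R_B = 1148/21.33 = 53.8 kN.
Moment equilibrium about A: M_A = Σ(load moments about A) − R_B·L = 283.5 − 53.8×4 = 68.27 kN·m.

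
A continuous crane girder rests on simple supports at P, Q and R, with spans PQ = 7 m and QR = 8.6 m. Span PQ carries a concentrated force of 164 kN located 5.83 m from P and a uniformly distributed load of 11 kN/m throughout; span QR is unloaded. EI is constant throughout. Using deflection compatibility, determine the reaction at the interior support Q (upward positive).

R_Q = 200 kN

Insert a hinge at Q; M_Q is the redundant, and each span becomes simply supported.
Rotations at Q on the released spans (each span's end-slope, ×1/EI):
  span PQ: point load 164 at a = 5.83: Pab(L + a)/(6LEI) = 341.7/EI
  span PQ: UDL 11: wL³/(24EI) = 157.2/EI
  relative rotation θ_0 = (498.9 + 0)/EI = 498.9/EI
A unit hogging moment at Q produces rotation L₁/(3EI) + L₂/(3EI) = 5.2/EI.
Slope continuity at Q: θ_0 = M_Q·5.2/EI, so M_Q = 498.9/5.2 = 95.95 kN·m (hogging).
Span PQ, ΣM about P with M_Q applied at Q: R_Q^{PQ}·7 = 1226 + 95.95, so R_Q^{PQ} = 188.8 kN and R_P = 241 − 188.8 = 52.2 kN.
Span QR, ΣM about R: R_Q^{QR}·8.6 = 0 + 95.95, so R_Q^{QR} = 11.16 kN and R_R = 0 − 11.16 = -11.16 kN.
R_Q = 188.8 + 11.16 = 200 kN.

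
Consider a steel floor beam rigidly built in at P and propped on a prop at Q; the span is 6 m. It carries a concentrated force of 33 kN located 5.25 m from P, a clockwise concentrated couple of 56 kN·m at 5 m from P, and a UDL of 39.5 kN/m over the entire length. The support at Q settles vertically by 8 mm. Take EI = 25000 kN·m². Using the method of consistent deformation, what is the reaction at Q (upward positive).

Choose R_Q as the redundant. The primary structure is the cantilever fixed at P.
Primary-structure tip deflection at Q by superposition:
  point load 33 at a = 5.25: Pa²(3L − a)/(6EI) = 1933/EI
  clockwise couple 56 at a = 5: M₀a(2L − a)/(2EI) = 980/EI
  UDL 39.5: wL⁴/(8EI) = 6399/EI
  δ_0 = 9312/EI
Flexibility coefficient — unit upward force at Q: δ_{QQ} = L³/(3EI) = 72/EI.
With EI = 25000 kN·m²: δ_0 = 0.37247 m and δ_{QQ} = 0.00288 m/kN.
Compatibility — the beam at Q must follow the support down by 0.008 m: δ_0 − R_Q·δ_{QQ} = 0.008, so R_Q = (0.37247 − 0.008)/0.00288 = 126.6 kN.

R_Q = 126.6 kN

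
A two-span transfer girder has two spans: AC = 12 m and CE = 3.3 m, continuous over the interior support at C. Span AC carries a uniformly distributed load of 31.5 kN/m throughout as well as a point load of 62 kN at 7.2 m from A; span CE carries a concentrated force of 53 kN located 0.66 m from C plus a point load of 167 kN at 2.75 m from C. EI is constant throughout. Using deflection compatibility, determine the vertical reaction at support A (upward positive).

R_A = 166.1 kN

Insert a hinge at C; M_C is the redundant, and each span becomes simply supported.
Rotations at C on the released spans (each span's end-slope, ×1/EI):
  span AC: UDL 31.5: wL³/(24EI) = 2268/EI
  span AC: point load 62 at a = 7.2: Pab(L + a)/(6LEI) = 571.4/EI
  span CE: point load 53 at a = 0.66: Pab(L + b)/(6LEI) = 27.7/EI
  span CE: point load 167 at a = 2.75: Pab(L + b)/(6LEI) = 49.11/EI
  relative rotation θ_0 = (2839 + 76.82)/EI = 2916/EI
A unit hogging moment at C produces rotation L₁/(3EI) + L₂/(3EI) = 5.1/EI.
Slope continuity at C: θ_0 = M_C·5.1/EI, so M_C = 2916/5.1 = 571.8 kN·m (hogging).
Span AC, ΣM about A with M_C applied at C: R_C^{AC}·12 = 2714 + 571.8, so R_C^{AC} = 273.9 kN and R_A = 440 − 273.9 = 166.1 kN.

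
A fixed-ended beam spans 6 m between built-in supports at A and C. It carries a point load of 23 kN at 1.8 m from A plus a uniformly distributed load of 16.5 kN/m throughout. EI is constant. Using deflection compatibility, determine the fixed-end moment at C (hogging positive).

Release both end moments; the primary structure is a simply-supported span AC with redundants M_A and M_C.
On the primary (simply-supported) span, the end slopes from the loading are:
  at A: point load 23 at a = 1.8: Pab(L + b)/(6LEI) = 49.27/EI
  at C: point load 23 at a = 1.8: Pab(L + a)/(6LEI) = 37.67/EI
  at A: UDL 16.5: wL³/(24EI) = 148.5/EI
  at C: UDL 16.5: wL³/(24EI) = 148.5/EI
  θ_A0 = 197.8/EI,  θ_C0 = 186.2/EI
Flexibility coefficients: a unit moment at one end gives L/(3EI) there and L/(6EI) at the far end, so f₁₁ = f₂₂ = 2/EI and f₁₂ = f₂₁ = 1/EI.
Compatibility — zero rotation at each built-in end:
  2 M_A + 1 M_C = 197.8
  1 M_A + 2 M_C = 186.2
Solving the pair gives M_A = 69.79 kN·m and M_C = 58.19 kN·m (hogging).

M_C = 58.19 kN·m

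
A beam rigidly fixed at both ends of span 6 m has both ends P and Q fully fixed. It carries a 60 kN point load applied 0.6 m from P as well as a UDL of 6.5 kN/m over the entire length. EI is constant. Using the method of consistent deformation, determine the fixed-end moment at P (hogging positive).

Release both end moments; the primary structure is a simply-supported span PQ with redundants M_P and M_Q.
On the primary (simply-supported) span, the end slopes from the loading are:
  at P: point load 60 at a = 0.6: Pab(L + b)/(6LEI) = 61.56/EI
  at Q: point load 60 at a = 0.6: Pab(L + a)/(6LEI) = 35.64/EI
  at P: UDL 6.5: wL³/(24EI) = 58.5/EI
  at Q: UDL 6.5: wL³/(24EI) = 58.5/EI
  θ_P0 = 120.1/EI,  θ_Q0 = 94.14/EI
Flexibility coefficients: a unit moment at one end gives L/(3EI) there and L/(6EI) at the far end, so f₁₁ = f₂₂ = 2/EI and f₁₂ = f₂₁ = 1/EI.
Compatibility — zero rotation at each built-in end:
  2 M_P + 1 M_Q = 120.1
  1 M_P + 2 M_Q = 94.14
Solving the pair gives M_P = 48.66 kN·m and M_Q = 22.74 kN·m (hogging).

M_P = 48.66 kN·m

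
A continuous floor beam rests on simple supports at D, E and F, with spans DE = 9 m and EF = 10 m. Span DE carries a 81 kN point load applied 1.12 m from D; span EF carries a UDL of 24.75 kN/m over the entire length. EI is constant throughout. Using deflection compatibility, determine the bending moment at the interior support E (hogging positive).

Release continuity at E by inserting a hinge; the redundant is the internal moment M_E. The primary structure is two simply-supported spans DE and EF.
Rotations at E on the released spans (each span's end-slope, ×1/EI):
  span DE: point load 81 at a = 1.12: Pab(L + a)/(6LEI) = 134/EI
  span EF: UDL 24.75: wL³/(24EI) = 1031/EI
  relative rotation θ_0 = (134 + 1031)/EI = 1165/EI
A unit hogging moment at E produces rotation L₁/(3EI) + L₂/(3EI) = 6.333/EI.
Slope continuity at E: θ_0 = M_E·6.333/EI, so M_E = 1165/6.333 = 184 kN·m (hogging).

M_E = 184 kN·m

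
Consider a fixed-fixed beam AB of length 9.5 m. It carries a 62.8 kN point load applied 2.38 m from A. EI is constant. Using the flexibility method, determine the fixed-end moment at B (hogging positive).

M_B = 28.06 kN·m

Release both end moments; the primary structure is a simply-supported span AB with redundants M_A and M_B.
End rotations of the released simple span under the applied load (×1/EI):
  at A: point load 62.8 at a = 2.38: Pab(L + b)/(6LEI) = 310.3/EI
  at B: point load 62.8 at a = 2.38: Pab(L + a)/(6LEI) = 221.8/EI
  θ_A0 = 310.3/EI,  θ_B0 = 221.8/EI
Flexibility coefficients: a unit moment at one end gives L/(3EI) there and L/(6EI) at the far end, so f₁₁ = f₂₂ = 3.167/EI and f₁₂ = f₂₁ = 1.583/EI.
Compatibility — zero rotation at each built-in end:
  3.167 M_A + 1.583 M_B = 310.3
  1.583 M_A + 3.167 M_B = 221.8
Solving the pair gives M_A = 83.96 kN·m and M_B = 28.06 kN·m (hogging).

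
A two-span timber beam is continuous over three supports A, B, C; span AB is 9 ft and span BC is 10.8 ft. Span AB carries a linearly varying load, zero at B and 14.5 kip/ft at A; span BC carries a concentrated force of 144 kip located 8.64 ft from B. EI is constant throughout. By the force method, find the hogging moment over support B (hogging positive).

M_B = 112.6 kip·ft

Insert a hinge at B; M_B is the redundant, and each span becomes simply supported.
Rotations at B on the released spans (each span's end-slope, ×1/EI):
  span AB: triangular load, peak 14.5: 7w₀L³/(360EI) = 205.5/EI
  span BC: point load 144 at a = 8.64: Pab(L + b)/(6LEI) = 537.5/EI
  relative rotation θ_0 = (205.5 + 537.5)/EI = 743/EI
A unit hogging moment at B produces rotation L₁/(3EI) + L₂/(3EI) = 6.6/EI.
Slope continuity at B: θ_0 = M_B·6.6/EI, so M_B = 743/6.6 = 112.6 kip·ft (hogging).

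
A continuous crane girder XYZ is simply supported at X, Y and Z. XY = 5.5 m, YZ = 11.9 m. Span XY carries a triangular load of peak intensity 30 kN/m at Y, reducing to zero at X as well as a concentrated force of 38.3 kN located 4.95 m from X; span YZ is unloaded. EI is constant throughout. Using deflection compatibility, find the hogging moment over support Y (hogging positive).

Release continuity at Y by inserting a hinge; the redundant is the internal moment M_Y. The primary structure is two simply-supported spans XY and YZ.
End slopes at the hinge Y, treating each span as simply supported:
  span XY: triangular load, peak 30: w₀L³/(45EI) = 110.9/EI
  span XY: point load 38.3 at a = 4.95: Pab(L + a)/(6LEI) = 33.02/EI
  relative rotation θ_0 = (143.9 + 0)/EI = 143.9/EI
A unit hogging moment at Y produces rotation L₁/(3EI) + L₂/(3EI) = 5.8/EI.
Compatibility: M_Y·(L₁+L₂)/(3EI) = θ_0, giving M_Y = 24.82 kN·m (hogging).

M_Y = 24.82 kN·m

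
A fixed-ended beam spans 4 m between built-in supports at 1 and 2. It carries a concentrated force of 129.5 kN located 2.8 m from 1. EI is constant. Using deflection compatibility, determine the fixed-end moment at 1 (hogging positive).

Release both end moments; the primary structure is a simply-supported span 12 with redundants M_1 and M_2.
Simple-span end rotations at 1 and 2 under the given loads:
  at 1: point load 129.5 at a = 2.8: Pab(L + b)/(6LEI) = 94.28/EI
  at 2: point load 129.5 at a = 2.8: Pab(L + a)/(6LEI) = 123.3/EI
  θ_10 = 94.28/EI,  θ_20 = 123.3/EI
Flexibility coefficients: a unit moment at one end gives L/(3EI) there and L/(6EI) at the far end, so f₁₁ = f₂₂ = 1.333/EI and f₁₂ = f₂₁ = 0.6667/EI.
Compatibility — zero rotation at each built-in end:
  1.333 M_1 + 0.6667 M_2 = 94.28
  0.6667 M_1 + 1.333 M_2 = 123.3
Solving the pair gives M_1 = 32.63 kN·m and M_2 = 76.15 kN·m (hogging).

M_1 = 32.63 kN·m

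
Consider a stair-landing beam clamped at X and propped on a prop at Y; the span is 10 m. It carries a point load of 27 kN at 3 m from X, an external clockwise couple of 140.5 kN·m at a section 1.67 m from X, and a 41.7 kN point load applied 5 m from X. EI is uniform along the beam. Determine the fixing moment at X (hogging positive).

M_X = 202.4 kN·m

Take the reaction at Y as the redundant and release it; the primary structure is a cantilever fixed at X.
Deflection at Y on the released cantilever, summing each load's contribution:
  point load 27 at a = 3: Pa²(3L − a)/(6EI) = 1094/EI
  clockwise couple 140.5 at a = 1.67: M₀a(2L − a)/(2EI) = 2150/EI
  point load 41.7 at a = 5: Pa²(3L − a)/(6EI) = 4344/EI
  δ_0 = 7588/EI
Flexibility coefficient — unit upward force at Y: δ_{YY} = L³/(3EI) = 333.3/EI.
Compatibility at Y: δ_0 − R_Y·δ_{YY} = 0, so R_Y = 7588/333.3 = 22.76 kN.
Moment equilibrium about X: M_X = Σ(load moments about X) − R_Y·L = 430 − 22.76×10 = 202.4 kN·m.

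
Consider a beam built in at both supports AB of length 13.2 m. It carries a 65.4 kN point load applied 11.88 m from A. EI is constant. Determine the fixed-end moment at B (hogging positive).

M_B = 69.93 kN·m

Take the two fixed-end moments M_A, M_B as redundants; the released structure is the simple span AB.
On the primary (simply-supported) span, the end slopes from the loading are:
  at A: point load 65.4 at a = 11.88: Pab(L + b)/(6LEI) = 188/EI
  at B: point load 65.4 at a = 11.88: Pab(L + a)/(6LEI) = 324.8/EI
  θ_A0 = 188/EI,  θ_B0 = 324.8/EI
Flexibility coefficients: a unit moment at one end gives L/(3EI) there and L/(6EI) at the far end, so f₁₁ = f₂₂ = 4.4/EI and f₁₂ = f₂₁ = 2.2/EI.
Compatibility — zero rotation at each built-in end:
  4.4 M_A + 2.2 M_B = 188
  2.2 M_A + 4.4 M_B = 324.8
Solving the pair gives M_A = 7.77 kN·m and M_B = 69.93 kN·m (hogging).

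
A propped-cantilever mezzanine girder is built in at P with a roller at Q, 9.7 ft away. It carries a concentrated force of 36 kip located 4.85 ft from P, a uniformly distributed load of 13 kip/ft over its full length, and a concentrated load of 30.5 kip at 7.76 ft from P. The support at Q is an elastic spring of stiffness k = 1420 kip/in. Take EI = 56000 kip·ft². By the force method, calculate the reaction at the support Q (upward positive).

R_Q = 79.15 kip

Take the reaction at Q as the redundant and release it; the primary structure is a cantilever fixed at P.
Deflection at Q on the released cantilever, summing each load's contribution:
  point load 36 at a = 4.85: Pa²(3L − a)/(6EI) = 3423/EI
  UDL 13: wL⁴/(8EI) = 14386/EI
  point load 30.5 at a = 7.76: Pa²(3L − a)/(6EI) = 6532/EI
  δ_0 = 24341/EI
Flexibility coefficient — unit upward force at Q: δ_{QQ} = L³/(3EI) = 304.2/EI.
With EI = 56000 kip·ft²: δ_0 = 0.43466 ft and δ_{QQ} = 0.005433 ft/kip.
Compatibility — the spring shortens by R_Q/k under the reaction it provides: δ_0 − R_Q·δ_{QQ} = R_Q/k. With 1/k = 1/(1420×12) ft/kip = 0.000059 ft/kip, R_Q = δ_0 / (δ_{QQ} + 1/k) = 0.43466 / (0.005433 + 0.000059) = 79.15 kip.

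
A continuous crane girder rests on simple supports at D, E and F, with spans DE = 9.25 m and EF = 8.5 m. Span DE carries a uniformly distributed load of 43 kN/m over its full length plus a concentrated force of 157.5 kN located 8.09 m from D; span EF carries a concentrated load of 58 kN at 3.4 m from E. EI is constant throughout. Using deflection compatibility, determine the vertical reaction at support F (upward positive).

R_F = -19.51 kN

Release continuity at E by inserting a hinge; the redundant is the internal moment M_E. The primary structure is two simply-supported spans DE and EF.
Rotations at E on the released spans (each span's end-slope, ×1/EI):
  span DE: UDL 43: wL³/(24EI) = 1418/EI
  span DE: point load 157.5 at a = 8.09: Pab(L + a)/(6LEI) = 461.8/EI
  span EF: point load 58 at a = 3.4: Pab(L + b)/(6LEI) = 268.2/EI
  relative rotation θ_0 = (1880 + 268.2)/EI = 2148/EI
A unit hogging moment at E produces rotation L₁/(3EI) + L₂/(3EI) = 5.917/EI.
Compatibility: M_E·(L₁+L₂)/(3EI) = θ_0, giving M_E = 363 kN·m (hogging).
Span EF, ΣM about F: R_E^{EF}·8.5 = 295.8 + 363, so R_E^{EF} = 77.51 kN and R_F = 58 − 77.51 = -19.51 kN.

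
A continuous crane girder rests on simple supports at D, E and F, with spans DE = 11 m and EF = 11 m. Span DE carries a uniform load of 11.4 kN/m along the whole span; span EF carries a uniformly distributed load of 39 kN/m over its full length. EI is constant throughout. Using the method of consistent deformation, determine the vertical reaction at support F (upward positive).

Release continuity at E by inserting a hinge; the redundant is the internal moment M_E. The primary structure is two simply-supported spans DE and EF.
Rotations at E on the released spans (each span's end-slope, ×1/EI):
  span DE: UDL 11.4: wL³/(24EI) = 632.2/EI
  span EF: UDL 39: wL³/(24EI) = 2163/EI
  relative rotation θ_0 = (632.2 + 2163)/EI = 2795/EI
A unit hogging moment at E produces rotation L₁/(3EI) + L₂/(3EI) = 7.333/EI.
Slope continuity at E: θ_0 = M_E·7.333/EI, so M_E = 2795/7.333 = 381.1 kN·m (hogging).
Span EF, ΣM about F: R_E^{EF}·11 = 2360 + 381.1, so R_E^{EF} = 249.2 kN and R_F = 429 − 249.2 = 179.8 kN.

R_F = 179.8 kN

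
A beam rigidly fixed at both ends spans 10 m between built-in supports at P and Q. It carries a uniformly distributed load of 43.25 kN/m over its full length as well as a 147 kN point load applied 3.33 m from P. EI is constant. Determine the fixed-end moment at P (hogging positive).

M_P = 578.2 kN·m

Release both end moments; the primary structure is a simply-supported span PQ with redundants M_P and M_Q.
Simple-span end rotations at P and Q under the given loads:
  at P: UDL 43.25: wL³/(24EI) = 1802/EI
  at Q: UDL 43.25: wL³/(24EI) = 1802/EI
  at P: point load 147 at a = 3.33: Pab(L + b)/(6LEI) = 907.1/EI
  at Q: point load 147 at a = 3.33: Pab(L + a)/(6LEI) = 725.4/EI
  θ_P0 = 2709/EI,  θ_Q0 = 2527/EI
Flexibility coefficients: a unit moment at one end gives L/(3EI) there and L/(6EI) at the far end, so f₁₁ = f₂₂ = 3.333/EI and f₁₂ = f₂₁ = 1.667/EI.
Compatibility — zero rotation at each built-in end:
  3.333 M_P + 1.667 M_Q = 2709
  1.667 M_P + 3.333 M_Q = 2527
Solving the pair gives M_P = 578.2 kN·m and M_Q = 469.1 kN·m (hogging).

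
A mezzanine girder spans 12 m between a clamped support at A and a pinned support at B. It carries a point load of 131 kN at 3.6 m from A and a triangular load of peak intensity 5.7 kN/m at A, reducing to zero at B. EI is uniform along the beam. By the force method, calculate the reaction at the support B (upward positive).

Choose R_B as the redundant. The primary structure is the cantilever fixed at A.
Free-end deflection of the primary structure under the applied loading (downward +):
  point load 131 at a = 3.6: Pa²(3L − a)/(6EI) = 9168/EI
  triangular load, peak 5.7 at the fixed end: w₀L⁴/(30EI) = 3940/EI
  δ_0 = 13108/EI
Flexibility coefficient — unit upward force at B: δ_{BB} = L³/(3EI) = 576/EI.
Compatibility at B: δ_0 − R_B·δ_{BB} = 0, so R_B = 13108/576 = 22.76 kN.

R_B = 22.76 kN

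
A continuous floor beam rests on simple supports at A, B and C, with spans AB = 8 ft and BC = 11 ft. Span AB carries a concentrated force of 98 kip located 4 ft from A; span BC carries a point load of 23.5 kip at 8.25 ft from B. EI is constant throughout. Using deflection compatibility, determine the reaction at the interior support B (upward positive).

R_B = 72.03 kip

Release continuity at B by inserting a hinge; the redundant is the internal moment M_B. The primary structure is two simply-supported spans AB and BC.
End slopes at the hinge B, treating each span as simply supported:
  span AB: point load 98 at a = 4: Pab(L + a)/(6LEI) = 392/EI
  span BC: point load 23.5 at a = 8.25: Pab(L + b)/(6LEI) = 111.1/EI
  relative rotation θ_0 = (392 + 111.1)/EI = 503.1/EI
A unit hogging moment at B produces rotation L₁/(3EI) + L₂/(3EI) = 6.333/EI.
Slope continuity at B: θ_0 = M_B·6.333/EI, so M_B = 503.1/6.333 = 79.43 kip·ft (hogging).
Span AB, ΣM about A with M_B applied at B: R_B^{AB}·8 = 392 + 79.43, so R_B^{AB} = 58.93 kip and R_A = 98 − 58.93 = 39.07 kip.
Span BC, ΣM about C: R_B^{BC}·11 = 64.62 + 79.43, so R_B^{BC} = 13.1 kip and R_C = 23.5 − 13.1 = 10.4 kip.
R_B = 58.93 + 13.1 = 72.03 kip.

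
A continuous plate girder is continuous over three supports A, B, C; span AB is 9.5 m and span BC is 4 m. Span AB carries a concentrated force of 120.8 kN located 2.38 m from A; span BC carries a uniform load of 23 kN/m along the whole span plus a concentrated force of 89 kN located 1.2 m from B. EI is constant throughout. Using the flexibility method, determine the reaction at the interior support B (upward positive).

Release continuity at B by inserting a hinge; the redundant is the internal moment M_B. The primary structure is two simply-supported spans AB and BC.
Rotations at B on the released spans (each span's end-slope, ×1/EI):
  span AB: point load 120.8 at a = 2.38: Pab(L + a)/(6LEI) = 426.6/EI
  span BC: UDL 23: wL³/(24EI) = 61.33/EI
  span BC: point load 89 at a = 1.2: Pab(L + b)/(6LEI) = 84.73/EI
  relative rotation θ_0 = (426.6 + 146.1)/EI = 572.7/EI
A unit hogging moment at B produces rotation L₁/(3EI) + L₂/(3EI) = 4.5/EI.
Compatibility: M_B·(L₁+L₂)/(3EI) = θ_0, giving M_B = 127.3 kN·m (hogging).
Span AB, ΣM about A with M_B applied at B: R_B^{AB}·9.5 = 287.5 + 127.3, so R_B^{AB} = 43.66 kN and R_A = 120.8 − 43.66 = 77.14 kN.
Span BC, ΣM about C: R_B^{BC}·4 = 433.2 + 127.3, so R_B^{BC} = 140.1 kN and R_C = 181 − 140.1 = 40.88 kN.
R_B = 43.66 + 140.1 = 183.8 kN.

R_B = 183.8 kN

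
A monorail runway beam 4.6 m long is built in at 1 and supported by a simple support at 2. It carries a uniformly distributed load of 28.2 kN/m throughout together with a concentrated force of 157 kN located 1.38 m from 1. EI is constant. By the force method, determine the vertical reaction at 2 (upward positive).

Release the roller at 2. Primary structure: cantilever fixed at 1.
Downward deflection at the released point 2 due to the loads:
  UDL 28.2: wL⁴/(8EI) = 1578/EI
  point load 157 at a = 1.38: Pa²(3L − a)/(6EI) = 618.9/EI
  δ_0 = 2197/EI
Tip deflection under a unit load at 2: L³/(3EI) = 32.45/EI.
The prop prevents deflection at 2: R_2 = δ_0/δ_{22} = 2197/32.45 = 67.72 kN.

R_2 = 67.72 kN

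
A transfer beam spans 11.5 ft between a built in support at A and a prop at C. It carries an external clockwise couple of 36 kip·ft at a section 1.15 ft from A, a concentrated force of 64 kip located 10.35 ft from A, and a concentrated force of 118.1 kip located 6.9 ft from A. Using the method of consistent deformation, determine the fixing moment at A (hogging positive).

M_A = 290.3 kip·ft

Take the reaction at C as the redundant and release it; the primary structure is a cantilever fixed at A.
Downward deflection at the released point C due to the loads:
  clockwise couple 36 at a = 1.15: M₀a(2L − a)/(2EI) = 452.3/EI
  point load 64 at a = 10.35: Pa²(3L − a)/(6EI) = 27595/EI
  point load 118.1 at a = 6.9: Pa²(3L − a)/(6EI) = 25865/EI
  δ_0 = 53912/EI
Flexibility coefficient — unit upward force at C: δ_{CC} = L³/(3EI) = 507/EI.
Compatibility at C: δ_0 − R_C·δ_{CC} = 0, so R_C = 53912/507 = 106.3 kip.
Moment equilibrium about A: M_A = Σ(load moments about A) − R_C·L = 1513 − 106.3×11.5 = 290.3 kip·ft.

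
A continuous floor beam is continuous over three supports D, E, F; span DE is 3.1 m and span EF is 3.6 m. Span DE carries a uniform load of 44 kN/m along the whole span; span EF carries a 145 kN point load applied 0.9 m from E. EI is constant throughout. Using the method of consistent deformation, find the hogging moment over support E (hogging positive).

M_E = 70.47 kN·m

Insert a hinge at E; M_E is the redundant, and each span becomes simply supported.
Discontinuity in slope at E on the released structure — sum the simple-span end rotations:
  span DE: UDL 44: wL³/(24EI) = 54.62/EI
  span EF: point load 145 at a = 0.9: Pab(L + b)/(6LEI) = 102.8/EI
  relative rotation θ_0 = (54.62 + 102.8)/EI = 157.4/EI
A unit hogging moment at E produces rotation L₁/(3EI) + L₂/(3EI) = 2.233/EI.
Compatibility: M_E·(L₁+L₂)/(3EI) = θ_0, giving M_E = 70.47 kN·m (hogging).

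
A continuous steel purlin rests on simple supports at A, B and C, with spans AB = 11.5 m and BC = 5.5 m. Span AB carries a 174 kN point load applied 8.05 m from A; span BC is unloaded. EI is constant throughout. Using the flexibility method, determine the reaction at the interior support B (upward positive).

R_B = 186.7 kN

Release continuity at B by inserting a hinge; the redundant is the internal moment M_B. The primary structure is two simply-supported spans AB and BC.
Rotations at B on the released spans (each span's end-slope, ×1/EI):
  span AB: point load 174 at a = 8.05: Pab(L + a)/(6LEI) = 1369/EI
  relative rotation θ_0 = (1369 + 0)/EI = 1369/EI
A unit hogging moment at B produces rotation L₁/(3EI) + L₂/(3EI) = 5.667/EI.
Slope continuity at B: θ_0 = M_B·5.667/EI, so M_B = 1369/5.667 = 241.6 kN·m (hogging).
Span AB, ΣM about A with M_B applied at B: R_B^{AB}·11.5 = 1401 + 241.6, so R_B^{AB} = 142.8 kN and R_A = 174 − 142.8 = 31.19 kN.
Span BC, ΣM about C: R_B^{BC}·5.5 = 0 + 241.6, so R_B^{BC} = 43.93 kN and R_C = 0 − 43.93 = -43.93 kN.
R_B = 142.8 + 43.93 = 186.7 kN.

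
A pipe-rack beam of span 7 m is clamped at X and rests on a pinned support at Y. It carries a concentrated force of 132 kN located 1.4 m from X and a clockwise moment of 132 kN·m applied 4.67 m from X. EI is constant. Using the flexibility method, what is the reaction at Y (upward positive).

R_Y = 32.54 kN

Release the roller at Y. Primary structure: cantilever fixed at X.
Primary-structure tip deflection at Y by superposition:
  point load 132 at a = 1.4: Pa²(3L − a)/(6EI) = 845.2/EI
  clockwise couple 132 at a = 4.67: M₀a(2L − a)/(2EI) = 2876/EI
  δ_0 = 3721/EI
Flexibility coefficient — unit upward force at Y: δ_{YY} = L³/(3EI) = 114.3/EI.
Compatibility at Y: δ_0 − R_Y·δ_{YY} = 0, so R_Y = 3721/114.3 = 32.54 kN.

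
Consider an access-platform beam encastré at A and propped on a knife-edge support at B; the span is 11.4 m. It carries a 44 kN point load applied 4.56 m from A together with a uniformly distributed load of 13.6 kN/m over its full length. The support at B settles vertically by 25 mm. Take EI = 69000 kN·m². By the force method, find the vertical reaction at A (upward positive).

R_A = 135.2 kN

Take the reaction at B as the redundant and release it; the primary structure is a cantilever fixed at A.
Downward deflection at the released point B due to the loads:
  point load 44 at a = 4.56: Pa²(3L − a)/(6EI) = 4520/EI
  UDL 13.6: wL⁴/(8EI) = 28712/EI
  δ_0 = 33232/EI
Flexibility coefficient — unit upward force at B: δ_{BB} = L³/(3EI) = 493.8/EI.
With EI = 69000 kN·m²: δ_0 = 0.48162 m and δ_{BB} = 0.007157 m/kN.
Compatibility — the beam at B must follow the support down by 0.025 m: δ_0 − R_B·δ_{BB} = 0.025, so R_B = (0.48162 − 0.025)/0.007157 = 63.8 kN.
Vertical equilibrium: R_A = ΣP − R_B = 199 − 63.8 = 135.2 kN.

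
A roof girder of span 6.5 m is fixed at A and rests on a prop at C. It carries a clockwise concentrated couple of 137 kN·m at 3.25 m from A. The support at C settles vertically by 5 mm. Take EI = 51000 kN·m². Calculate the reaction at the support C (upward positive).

Release the roller at C. Primary structure: cantilever fixed at A.
Deflection at C on the released cantilever, summing each load's contribution:
  clockwise couple 137 at a = 3.25: M₀a(2L − a)/(2EI) = 2171/EI
Flexibility coefficient — unit upward force at C: δ_{CC} = L³/(3EI) = 91.54/EI.
With EI = 51000 kN·m²: δ_0 = 0.042561 m and δ_{CC} = 0.001795 m/kN.
Compatibility — the beam at C must follow the support down by 0.005 m: δ_0 − R_C·δ_{CC} = 0.005, so R_C = (0.042561 − 0.005)/0.001795 = 20.93 kN.

R_C = 20.93 kN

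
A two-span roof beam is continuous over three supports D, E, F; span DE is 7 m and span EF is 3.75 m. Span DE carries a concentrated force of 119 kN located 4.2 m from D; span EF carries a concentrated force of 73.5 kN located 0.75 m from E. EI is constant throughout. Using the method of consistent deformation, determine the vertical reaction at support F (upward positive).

R_F = -16.76 kN

Insert a hinge at E; M_E is the redundant, and each span becomes simply supported.
Discontinuity in slope at E on the released structure — sum the simple-span end rotations:
  span DE: point load 119 at a = 4.2: Pab(L + a)/(6LEI) = 373.2/EI
  span EF: point load 73.5 at a = 0.75: Pab(L + b)/(6LEI) = 49.61/EI
  relative rotation θ_0 = (373.2 + 49.61)/EI = 422.8/EI
A unit hogging moment at E produces rotation L₁/(3EI) + L₂/(3EI) = 3.583/EI.
Slope continuity at E: θ_0 = M_E·3.583/EI, so M_E = 422.8/3.583 = 118 kN·m (hogging).
Span EF, ΣM about F: R_E^{EF}·3.75 = 220.5 + 118, so R_E^{EF} = 90.26 kN and R_F = 73.5 − 90.26 = -16.76 kN.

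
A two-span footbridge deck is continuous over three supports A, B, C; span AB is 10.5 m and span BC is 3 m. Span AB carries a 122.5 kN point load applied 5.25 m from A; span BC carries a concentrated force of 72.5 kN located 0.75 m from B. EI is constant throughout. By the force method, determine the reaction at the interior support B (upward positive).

R_B = 199.4 kN

Release continuity at B by inserting a hinge; the redundant is the internal moment M_B. The primary structure is two simply-supported spans AB and BC.
Discontinuity in slope at B on the released structure — sum the simple-span end rotations:
  span AB: point load 122.5 at a = 5.25: Pab(L + a)/(6LEI) = 844.1/EI
  span BC: point load 72.5 at a = 0.75: Pab(L + b)/(6LEI) = 35.68/EI
  relative rotation θ_0 = (844.1 + 35.68)/EI = 879.8/EI
A unit hogging moment at B produces rotation L₁/(3EI) + L₂/(3EI) = 4.5/EI.
Compatibility: M_B·(L₁+L₂)/(3EI) = θ_0, giving M_B = 195.5 kN·m (hogging).
Span AB, ΣM about A with M_B applied at B: R_B^{AB}·10.5 = 643.1 + 195.5, so R_B^{AB} = 79.87 kN and R_A = 122.5 − 79.87 = 42.63 kN.
Span BC, ΣM about C: R_B^{BC}·3 = 163.1 + 195.5, so R_B^{BC} = 119.5 kN and R_C = 72.5 − 119.5 = -47.04 kN.
R_B = 79.87 + 119.5 = 199.4 kN.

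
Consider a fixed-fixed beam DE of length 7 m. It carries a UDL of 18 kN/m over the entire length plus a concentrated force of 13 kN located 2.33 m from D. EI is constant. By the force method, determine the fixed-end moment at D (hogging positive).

Release both end moments; the primary structure is a simply-supported span DE with redundants M_D and M_E.
Simple-span end rotations at D and E under the given loads:
  at D: UDL 18: wL³/(24EI) = 257.2/EI
  at E: UDL 18: wL³/(24EI) = 257.2/EI
  at D: point load 13 at a = 2.33: Pab(L + b)/(6LEI) = 39.3/EI
  at E: point load 13 at a = 2.33: Pab(L + a)/(6LEI) = 31.42/EI
  θ_D0 = 296.6/EI,  θ_E0 = 288.7/EI
Flexibility coefficients: a unit moment at one end gives L/(3EI) there and L/(6EI) at the far end, so f₁₁ = f₂₂ = 2.333/EI and f₁₂ = f₂₁ = 1.167/EI.
Compatibility — zero rotation at each built-in end:
  2.333 M_D + 1.167 M_E = 296.6
  1.167 M_D + 2.333 M_E = 288.7
Solving the pair gives M_D = 86.98 kN·m and M_E = 80.23 kN·m (hogging).

M_D = 86.98 kN·m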